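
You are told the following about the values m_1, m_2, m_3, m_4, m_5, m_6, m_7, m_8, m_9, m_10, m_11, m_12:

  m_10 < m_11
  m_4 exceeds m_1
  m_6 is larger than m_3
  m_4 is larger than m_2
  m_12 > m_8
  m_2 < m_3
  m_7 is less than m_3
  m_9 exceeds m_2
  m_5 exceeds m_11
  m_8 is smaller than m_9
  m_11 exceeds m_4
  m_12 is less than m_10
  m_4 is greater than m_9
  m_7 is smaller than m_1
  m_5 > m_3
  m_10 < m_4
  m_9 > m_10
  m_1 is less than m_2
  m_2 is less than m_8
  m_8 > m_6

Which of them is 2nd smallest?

Chaining the given pairs: m_7 < m_1 < m_2 < m_3 < m_6 < m_8 < m_12 < m_10 < m_9 < m_4 < m_11 < m_5.
Counting 2 from the smallest end gives m_1.

m_1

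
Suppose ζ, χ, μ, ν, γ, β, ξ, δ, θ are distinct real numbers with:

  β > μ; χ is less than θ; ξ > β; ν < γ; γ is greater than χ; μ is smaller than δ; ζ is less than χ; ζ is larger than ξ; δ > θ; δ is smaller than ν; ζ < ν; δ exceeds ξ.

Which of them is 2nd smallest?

The consecutive relations fix a unique order: μ < β < ξ < ζ < χ < θ < δ < ν < γ.
The 2nd smallest is β.

β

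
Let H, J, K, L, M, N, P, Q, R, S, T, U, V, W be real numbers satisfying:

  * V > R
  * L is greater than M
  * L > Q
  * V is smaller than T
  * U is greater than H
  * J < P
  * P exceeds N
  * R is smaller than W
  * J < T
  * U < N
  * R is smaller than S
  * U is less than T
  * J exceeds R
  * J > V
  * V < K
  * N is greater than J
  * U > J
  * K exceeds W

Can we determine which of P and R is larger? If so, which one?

P

R < V and V < J give R < J.
Then J < U extends the chain to U.
With U < N: R < V < J < U < N.
Then N < P extends the chain to P.
So P is larger.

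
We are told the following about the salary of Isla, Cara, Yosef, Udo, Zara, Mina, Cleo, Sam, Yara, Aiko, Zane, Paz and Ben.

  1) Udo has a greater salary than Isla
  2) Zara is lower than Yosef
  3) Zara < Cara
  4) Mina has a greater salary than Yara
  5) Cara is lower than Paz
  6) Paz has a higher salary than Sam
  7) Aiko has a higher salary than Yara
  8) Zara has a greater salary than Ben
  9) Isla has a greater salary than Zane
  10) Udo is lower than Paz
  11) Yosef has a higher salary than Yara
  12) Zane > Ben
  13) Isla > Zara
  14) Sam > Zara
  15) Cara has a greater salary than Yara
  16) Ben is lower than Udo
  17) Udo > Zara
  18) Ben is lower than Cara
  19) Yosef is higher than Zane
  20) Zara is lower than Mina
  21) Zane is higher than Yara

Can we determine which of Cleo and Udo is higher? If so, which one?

undetermined

Following every chain through Cleo: nothing is chained to Cleo.
Udo is not reached, and no chain runs the other way from Udo to Cleo.
So the given relations leave the order of Cleo and Udo undetermined.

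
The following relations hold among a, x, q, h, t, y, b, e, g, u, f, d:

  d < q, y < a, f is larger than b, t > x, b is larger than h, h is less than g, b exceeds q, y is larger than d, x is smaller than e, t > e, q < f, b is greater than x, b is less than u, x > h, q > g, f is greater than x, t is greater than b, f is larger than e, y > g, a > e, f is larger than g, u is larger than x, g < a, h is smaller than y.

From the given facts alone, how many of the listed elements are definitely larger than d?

The elements the relations force above d are q, b, f, u, y, a, t — no chain reaches any other.
That is 7.

7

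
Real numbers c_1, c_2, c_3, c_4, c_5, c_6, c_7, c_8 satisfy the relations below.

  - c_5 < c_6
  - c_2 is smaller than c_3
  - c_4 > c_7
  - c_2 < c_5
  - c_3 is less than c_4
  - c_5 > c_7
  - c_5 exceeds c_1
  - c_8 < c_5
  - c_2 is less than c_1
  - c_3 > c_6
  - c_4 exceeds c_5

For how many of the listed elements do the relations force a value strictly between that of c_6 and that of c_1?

1

The relations place c_1 below c_6. An element lies strictly between them when it is forced above c_1 and also forced below c_6.
Above c_1: {c_5, c_3, c_4}. Below c_6: {c_2, c_8, c_7, c_5}.
Intersection: {c_5} — 1.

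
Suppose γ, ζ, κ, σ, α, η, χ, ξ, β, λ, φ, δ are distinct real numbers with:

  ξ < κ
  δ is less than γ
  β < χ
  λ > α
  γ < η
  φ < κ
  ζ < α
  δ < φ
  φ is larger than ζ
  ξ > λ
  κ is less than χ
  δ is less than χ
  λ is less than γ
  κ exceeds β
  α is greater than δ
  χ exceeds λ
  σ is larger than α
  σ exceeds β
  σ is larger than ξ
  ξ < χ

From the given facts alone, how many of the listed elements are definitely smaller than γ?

The elements the relations force below γ are ζ, δ, α, λ — no chain reaches any other.
That is 4.

4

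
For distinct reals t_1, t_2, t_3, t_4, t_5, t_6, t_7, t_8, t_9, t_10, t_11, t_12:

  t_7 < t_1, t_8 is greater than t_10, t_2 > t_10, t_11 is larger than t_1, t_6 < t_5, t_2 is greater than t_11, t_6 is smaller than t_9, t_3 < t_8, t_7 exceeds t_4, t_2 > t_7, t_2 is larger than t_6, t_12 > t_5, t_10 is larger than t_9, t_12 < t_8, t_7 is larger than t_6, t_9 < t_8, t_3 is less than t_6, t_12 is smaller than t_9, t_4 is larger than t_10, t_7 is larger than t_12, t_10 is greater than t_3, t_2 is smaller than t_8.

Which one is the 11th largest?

The consecutive relations fix a unique order: t_3 < t_6 < t_5 < t_12 < t_9 < t_10 < t_4 < t_7 < t_1 < t_11 < t_2 < t_8.
Counting 11 from the largest end gives t_6.

t_6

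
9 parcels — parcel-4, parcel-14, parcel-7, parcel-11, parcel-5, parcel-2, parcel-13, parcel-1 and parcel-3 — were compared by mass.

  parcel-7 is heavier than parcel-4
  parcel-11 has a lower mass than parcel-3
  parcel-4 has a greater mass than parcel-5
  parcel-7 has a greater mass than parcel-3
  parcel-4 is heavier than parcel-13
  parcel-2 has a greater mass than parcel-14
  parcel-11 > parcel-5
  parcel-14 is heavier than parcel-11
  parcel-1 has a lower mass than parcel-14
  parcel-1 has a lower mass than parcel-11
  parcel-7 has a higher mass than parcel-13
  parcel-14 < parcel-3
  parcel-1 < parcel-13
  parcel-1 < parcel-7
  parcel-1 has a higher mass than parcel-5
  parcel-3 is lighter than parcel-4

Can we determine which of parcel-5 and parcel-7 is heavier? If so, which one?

The relevant relations are parcel-5 < parcel-1; parcel-1 < parcel-11; parcel-11 < parcel-14; parcel-14 < parcel-3; parcel-3 < parcel-4; parcel-4 < parcel-7.
Chaining these gives parcel-5 < parcel-1 < parcel-11 < parcel-14 < parcel-3 < parcel-4 < parcel-7.
So parcel-7 is heavier.

parcel-7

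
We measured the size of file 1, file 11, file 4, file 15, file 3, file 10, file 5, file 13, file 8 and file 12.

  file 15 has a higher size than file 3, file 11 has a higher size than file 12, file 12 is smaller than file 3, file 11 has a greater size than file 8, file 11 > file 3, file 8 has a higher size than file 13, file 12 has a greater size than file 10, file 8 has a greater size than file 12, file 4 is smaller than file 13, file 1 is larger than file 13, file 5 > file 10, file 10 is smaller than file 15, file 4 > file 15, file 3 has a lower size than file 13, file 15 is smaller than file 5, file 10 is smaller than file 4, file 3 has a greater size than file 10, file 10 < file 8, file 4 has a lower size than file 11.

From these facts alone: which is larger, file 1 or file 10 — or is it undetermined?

Following the relations from file 10: file 10 < file 3 < file 15 < file 4 < file 13 < file 1.
So file 1 is larger.

file 1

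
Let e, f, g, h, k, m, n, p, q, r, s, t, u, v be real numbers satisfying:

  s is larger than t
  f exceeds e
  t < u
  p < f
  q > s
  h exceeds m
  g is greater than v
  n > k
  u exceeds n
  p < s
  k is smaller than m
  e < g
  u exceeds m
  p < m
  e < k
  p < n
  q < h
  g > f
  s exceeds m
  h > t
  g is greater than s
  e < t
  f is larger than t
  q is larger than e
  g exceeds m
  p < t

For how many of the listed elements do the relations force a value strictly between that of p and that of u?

The relations place p below u. An element lies strictly between them when it is forced above p and also forced below u.
Above p: {t, f, n, m, s, q, h, g}. Below u: {e, k, t, n, m}.
Intersection: {t, n, m} — 3.

3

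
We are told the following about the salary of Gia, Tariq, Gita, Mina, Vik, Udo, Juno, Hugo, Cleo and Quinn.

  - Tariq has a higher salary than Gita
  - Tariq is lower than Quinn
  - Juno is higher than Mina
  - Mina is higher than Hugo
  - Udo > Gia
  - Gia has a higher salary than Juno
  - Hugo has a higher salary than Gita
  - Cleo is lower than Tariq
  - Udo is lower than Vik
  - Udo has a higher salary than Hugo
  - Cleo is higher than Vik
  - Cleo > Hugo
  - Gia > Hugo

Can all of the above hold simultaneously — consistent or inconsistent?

The single ordering Gita < Hugo < Mina < Juno < Gia < Udo < Vik < Cleo < Tariq < Quinn satisfies every listed relation, so no contradiction arises.

consistent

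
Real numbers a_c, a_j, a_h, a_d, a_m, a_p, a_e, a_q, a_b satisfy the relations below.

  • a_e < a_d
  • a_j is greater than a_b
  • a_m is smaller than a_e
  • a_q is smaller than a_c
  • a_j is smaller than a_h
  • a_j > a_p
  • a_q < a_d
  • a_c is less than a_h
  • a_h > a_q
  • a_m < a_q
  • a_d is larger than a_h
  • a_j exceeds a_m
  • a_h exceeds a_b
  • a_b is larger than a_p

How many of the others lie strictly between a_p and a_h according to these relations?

2

Chaining upward from a_p reaches: a_b, a_j, a_d.
Chaining downward from a_h reaches: a_m, a_q, a_b, a_j, a_c.
Strictly between a_p and a_h are those in both lists: a_b, a_j — 2 elements.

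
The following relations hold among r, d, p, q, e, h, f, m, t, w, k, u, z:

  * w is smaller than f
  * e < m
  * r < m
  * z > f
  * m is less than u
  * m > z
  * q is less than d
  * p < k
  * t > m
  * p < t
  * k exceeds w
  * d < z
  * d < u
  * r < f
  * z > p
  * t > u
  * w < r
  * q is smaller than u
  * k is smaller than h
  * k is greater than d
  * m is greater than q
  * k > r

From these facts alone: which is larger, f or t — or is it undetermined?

Link the given pairs in sequence: f < z; z < m; m < u; u < t.
Chaining these gives f < z < m < u < t.
So t is larger.

t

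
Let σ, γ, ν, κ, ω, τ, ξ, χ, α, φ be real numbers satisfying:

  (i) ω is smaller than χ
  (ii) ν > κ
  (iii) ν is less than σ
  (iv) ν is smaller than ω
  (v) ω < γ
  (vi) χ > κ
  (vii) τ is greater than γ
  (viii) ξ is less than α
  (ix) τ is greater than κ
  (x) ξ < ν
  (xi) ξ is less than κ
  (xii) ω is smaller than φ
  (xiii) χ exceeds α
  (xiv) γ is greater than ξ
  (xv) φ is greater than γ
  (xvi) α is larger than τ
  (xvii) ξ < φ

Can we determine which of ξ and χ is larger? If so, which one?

Chaining the given relations: ξ < κ < ν < ω < γ < τ < α < χ.
So χ is larger.

χ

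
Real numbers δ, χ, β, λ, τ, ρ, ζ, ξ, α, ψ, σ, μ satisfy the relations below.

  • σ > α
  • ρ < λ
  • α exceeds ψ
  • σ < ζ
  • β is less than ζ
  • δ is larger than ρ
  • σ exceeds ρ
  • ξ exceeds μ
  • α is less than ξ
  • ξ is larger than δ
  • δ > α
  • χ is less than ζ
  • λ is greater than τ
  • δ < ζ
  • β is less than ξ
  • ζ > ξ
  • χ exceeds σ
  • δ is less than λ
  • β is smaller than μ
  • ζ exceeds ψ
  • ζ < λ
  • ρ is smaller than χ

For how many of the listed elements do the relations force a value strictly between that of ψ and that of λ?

The relations place ψ below λ. An element lies strictly between them when it is forced above ψ and also forced below λ.
Above ψ: {α, δ, σ, ξ, χ, ζ}. Below λ: {α, ρ, δ, σ, β, τ, μ, ξ, χ, ζ}.
Intersection: {α, δ, σ, ξ, χ, ζ} — 6.

6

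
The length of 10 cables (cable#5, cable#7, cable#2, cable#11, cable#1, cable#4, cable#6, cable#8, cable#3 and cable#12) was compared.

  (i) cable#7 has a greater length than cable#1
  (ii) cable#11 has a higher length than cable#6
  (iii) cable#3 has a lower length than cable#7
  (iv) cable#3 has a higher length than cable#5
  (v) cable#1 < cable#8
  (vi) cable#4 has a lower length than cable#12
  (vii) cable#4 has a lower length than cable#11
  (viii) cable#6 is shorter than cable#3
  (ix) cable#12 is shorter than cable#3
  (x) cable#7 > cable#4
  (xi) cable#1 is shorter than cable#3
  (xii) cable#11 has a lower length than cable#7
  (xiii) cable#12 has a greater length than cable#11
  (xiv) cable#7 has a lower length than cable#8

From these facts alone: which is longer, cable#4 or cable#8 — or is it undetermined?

cable#8

Following the relations from cable#4: cable#4 < cable#11 < cable#12 < cable#3 < cable#7 < cable#8.
So cable#8 is longer.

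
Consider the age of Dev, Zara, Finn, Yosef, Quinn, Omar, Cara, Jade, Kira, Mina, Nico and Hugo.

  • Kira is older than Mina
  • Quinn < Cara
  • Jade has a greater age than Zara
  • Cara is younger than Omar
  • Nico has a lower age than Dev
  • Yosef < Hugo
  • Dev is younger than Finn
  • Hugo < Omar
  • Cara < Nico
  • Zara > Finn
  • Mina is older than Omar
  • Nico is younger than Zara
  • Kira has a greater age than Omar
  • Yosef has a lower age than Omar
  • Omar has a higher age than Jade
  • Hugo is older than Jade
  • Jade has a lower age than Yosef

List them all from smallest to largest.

The consecutive links are each given: Quinn < Cara; Cara < Nico; Nico < Dev; Dev < Finn; Finn < Zara; Zara < Jade; Jade < Yosef; Yosef < Hugo; Hugo < Omar; Omar < Mina; Mina < Kira.

Quinn < Cara < Nico < Dev < Finn < Zara < Jade < Yosef < Hugo < Omar < Mina < Kira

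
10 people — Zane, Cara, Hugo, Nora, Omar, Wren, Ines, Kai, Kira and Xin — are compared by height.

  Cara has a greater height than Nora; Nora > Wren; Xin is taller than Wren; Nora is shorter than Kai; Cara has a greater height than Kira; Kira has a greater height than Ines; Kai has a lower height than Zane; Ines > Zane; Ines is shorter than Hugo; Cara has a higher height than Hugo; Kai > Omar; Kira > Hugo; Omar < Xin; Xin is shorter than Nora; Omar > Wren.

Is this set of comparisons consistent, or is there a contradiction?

consistent

Every relation is compatible with Wren < Omar < Xin < Nora < Kai < Zane < Ines < Hugo < Kira < Cara; the set is consistent.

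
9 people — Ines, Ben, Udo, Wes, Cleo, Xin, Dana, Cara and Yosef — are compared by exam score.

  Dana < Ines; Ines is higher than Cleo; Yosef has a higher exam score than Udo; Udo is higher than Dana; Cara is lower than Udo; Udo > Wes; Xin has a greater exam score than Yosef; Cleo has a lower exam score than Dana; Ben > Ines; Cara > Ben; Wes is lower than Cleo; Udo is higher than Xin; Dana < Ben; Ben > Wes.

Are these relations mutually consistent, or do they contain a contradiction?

inconsistent

Chaining the given relations yields Udo < Yosef < Xin, so Udo < Xin. But one relation states Xin < Udo. These cannot both hold.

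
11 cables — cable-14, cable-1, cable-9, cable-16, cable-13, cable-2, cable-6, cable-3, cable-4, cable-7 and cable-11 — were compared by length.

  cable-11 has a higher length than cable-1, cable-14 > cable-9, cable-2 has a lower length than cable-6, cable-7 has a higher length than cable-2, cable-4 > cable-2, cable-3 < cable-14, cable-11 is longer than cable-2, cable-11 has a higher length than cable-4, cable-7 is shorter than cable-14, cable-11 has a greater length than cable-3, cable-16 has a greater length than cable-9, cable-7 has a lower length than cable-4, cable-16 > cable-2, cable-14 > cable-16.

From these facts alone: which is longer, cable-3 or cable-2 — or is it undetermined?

undetermined

Following every chain through cable-2: above cable-2 we get cable-7, cable-16, cable-14, cable-4, cable-6, cable-11.
cable-3 is not reached, and no chain runs the other way from cable-3 to cable-2.
So the given relations leave the order of cable-2 and cable-3 undetermined.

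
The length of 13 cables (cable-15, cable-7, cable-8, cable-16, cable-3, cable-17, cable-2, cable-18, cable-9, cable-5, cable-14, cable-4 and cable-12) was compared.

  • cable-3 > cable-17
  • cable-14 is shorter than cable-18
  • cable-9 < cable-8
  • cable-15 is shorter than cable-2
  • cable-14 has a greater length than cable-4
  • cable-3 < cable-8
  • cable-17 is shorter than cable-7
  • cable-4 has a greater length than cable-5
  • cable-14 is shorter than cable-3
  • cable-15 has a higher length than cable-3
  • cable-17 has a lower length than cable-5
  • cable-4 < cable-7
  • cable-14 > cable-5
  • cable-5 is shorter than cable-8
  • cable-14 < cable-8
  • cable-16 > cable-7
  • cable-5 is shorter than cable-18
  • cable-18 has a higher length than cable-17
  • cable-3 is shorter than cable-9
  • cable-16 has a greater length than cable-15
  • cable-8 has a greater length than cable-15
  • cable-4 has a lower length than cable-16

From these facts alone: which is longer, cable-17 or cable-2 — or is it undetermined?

cable-2

Chaining the given relations: cable-17 < cable-5 < cable-4 < cable-14 < cable-3 < cable-15 < cable-2.
So cable-2 is longer.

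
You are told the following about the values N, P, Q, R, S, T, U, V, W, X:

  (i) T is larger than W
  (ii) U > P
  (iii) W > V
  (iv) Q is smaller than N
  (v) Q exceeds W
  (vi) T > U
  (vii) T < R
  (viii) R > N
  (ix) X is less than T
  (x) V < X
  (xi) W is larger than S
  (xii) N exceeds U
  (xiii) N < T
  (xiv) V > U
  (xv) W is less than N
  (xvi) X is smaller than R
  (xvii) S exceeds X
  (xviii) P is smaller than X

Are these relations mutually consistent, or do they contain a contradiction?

Every relation is compatible with P < U < V < X < S < W < Q < N < T < R; the set is consistent.

consistent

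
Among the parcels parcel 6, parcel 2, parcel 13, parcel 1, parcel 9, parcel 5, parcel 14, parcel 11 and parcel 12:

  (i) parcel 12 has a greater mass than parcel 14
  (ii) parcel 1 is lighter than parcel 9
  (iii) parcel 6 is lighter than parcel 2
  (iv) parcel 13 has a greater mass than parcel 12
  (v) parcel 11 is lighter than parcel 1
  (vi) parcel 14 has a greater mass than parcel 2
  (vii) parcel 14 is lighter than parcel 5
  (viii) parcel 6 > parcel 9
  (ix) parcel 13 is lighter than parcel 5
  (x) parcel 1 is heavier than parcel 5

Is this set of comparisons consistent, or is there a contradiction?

Chaining the given relations yields parcel 1 < parcel 9 < parcel 6 < parcel 2 < parcel 14 < parcel 12 < parcel 13 < parcel 5, so parcel 1 < parcel 5. But one relation states parcel 5 < parcel 1. These cannot both hold.

inconsistent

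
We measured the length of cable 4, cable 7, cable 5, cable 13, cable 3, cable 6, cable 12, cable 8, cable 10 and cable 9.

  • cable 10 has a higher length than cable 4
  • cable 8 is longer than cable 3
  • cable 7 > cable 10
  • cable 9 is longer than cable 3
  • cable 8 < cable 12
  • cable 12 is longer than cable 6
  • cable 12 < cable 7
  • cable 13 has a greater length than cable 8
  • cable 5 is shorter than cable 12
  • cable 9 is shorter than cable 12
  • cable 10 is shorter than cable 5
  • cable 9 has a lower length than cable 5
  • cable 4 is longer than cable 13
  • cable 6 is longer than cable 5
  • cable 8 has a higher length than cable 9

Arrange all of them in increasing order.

cable 3 < cable 9 < cable 8 < cable 13 < cable 4 < cable 10 < cable 5 < cable 6 < cable 12 < cable 7

The consecutive links are each given: cable 3 < cable 9; cable 9 < cable 8; cable 8 < cable 13; cable 13 < cable 4; cable 4 < cable 10; cable 10 < cable 5; cable 5 < cable 6; cable 6 < cable 12; cable 12 < cable 7.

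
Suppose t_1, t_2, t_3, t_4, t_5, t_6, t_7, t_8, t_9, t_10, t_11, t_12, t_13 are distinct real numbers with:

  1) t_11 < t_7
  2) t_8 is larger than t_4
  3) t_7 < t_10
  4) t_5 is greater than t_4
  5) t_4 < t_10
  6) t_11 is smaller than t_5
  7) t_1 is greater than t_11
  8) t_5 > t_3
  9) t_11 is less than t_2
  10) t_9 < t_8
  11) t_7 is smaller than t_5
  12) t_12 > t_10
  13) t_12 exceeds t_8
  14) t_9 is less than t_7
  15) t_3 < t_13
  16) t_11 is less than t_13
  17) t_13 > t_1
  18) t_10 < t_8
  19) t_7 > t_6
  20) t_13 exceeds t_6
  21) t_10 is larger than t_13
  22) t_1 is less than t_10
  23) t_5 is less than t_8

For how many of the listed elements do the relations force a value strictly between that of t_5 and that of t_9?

1

Chaining upward from t_9 reaches: t_7, t_10, t_8, t_12.
Chaining downward from t_5 reaches: t_6, t_3, t_11, t_4, t_7.
Strictly between t_9 and t_5 are those in both lists: t_7 — 1 element.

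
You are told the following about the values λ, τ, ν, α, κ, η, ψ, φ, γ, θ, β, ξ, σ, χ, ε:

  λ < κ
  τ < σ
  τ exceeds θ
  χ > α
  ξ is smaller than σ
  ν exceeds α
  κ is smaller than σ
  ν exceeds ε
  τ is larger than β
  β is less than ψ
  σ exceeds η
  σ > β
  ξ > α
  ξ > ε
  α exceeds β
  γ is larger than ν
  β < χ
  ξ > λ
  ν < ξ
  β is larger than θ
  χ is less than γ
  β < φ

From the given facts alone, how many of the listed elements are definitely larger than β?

9

From β the given relations immediately reach ψ, φ, α, χ, τ, σ.
From those, ν, ξ, γ — 9 in total.
Nothing else is reachable above β; 9 in all.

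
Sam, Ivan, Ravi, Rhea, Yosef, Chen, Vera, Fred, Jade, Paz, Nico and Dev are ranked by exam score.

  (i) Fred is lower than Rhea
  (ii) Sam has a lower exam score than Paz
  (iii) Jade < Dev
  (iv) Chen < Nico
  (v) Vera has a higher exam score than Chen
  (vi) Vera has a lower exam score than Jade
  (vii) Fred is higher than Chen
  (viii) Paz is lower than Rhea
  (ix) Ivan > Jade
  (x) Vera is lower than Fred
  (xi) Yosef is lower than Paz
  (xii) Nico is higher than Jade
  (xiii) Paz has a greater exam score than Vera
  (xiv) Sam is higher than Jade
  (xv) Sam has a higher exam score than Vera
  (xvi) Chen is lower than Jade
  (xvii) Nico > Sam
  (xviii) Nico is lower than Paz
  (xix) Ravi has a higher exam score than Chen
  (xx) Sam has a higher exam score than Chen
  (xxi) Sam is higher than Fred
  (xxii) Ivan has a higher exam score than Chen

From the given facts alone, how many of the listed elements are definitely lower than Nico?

5

From Nico the given relations immediately reach Chen, Jade, Sam.
From those, Vera, Fred — 5 in total.
No other element is forced below Nico by the given relations, so the count is 5.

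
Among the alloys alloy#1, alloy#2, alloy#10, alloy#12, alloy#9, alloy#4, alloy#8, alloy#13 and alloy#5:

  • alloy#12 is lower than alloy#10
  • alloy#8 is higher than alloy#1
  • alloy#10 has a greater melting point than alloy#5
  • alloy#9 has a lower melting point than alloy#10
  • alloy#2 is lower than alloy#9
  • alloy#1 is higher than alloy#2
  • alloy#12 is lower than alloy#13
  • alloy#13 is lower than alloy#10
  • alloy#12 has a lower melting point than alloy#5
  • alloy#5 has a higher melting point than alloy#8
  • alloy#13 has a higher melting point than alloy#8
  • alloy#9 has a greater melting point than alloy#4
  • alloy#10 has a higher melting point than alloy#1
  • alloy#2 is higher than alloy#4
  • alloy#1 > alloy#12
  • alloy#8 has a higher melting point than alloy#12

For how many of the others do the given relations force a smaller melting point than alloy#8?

4

Directly below alloy#8: alloy#12, alloy#1.
One step further: alloy#2 (3 so far).
One step further: alloy#4 (4 so far).
Nothing else is reachable below alloy#8; 4 in all.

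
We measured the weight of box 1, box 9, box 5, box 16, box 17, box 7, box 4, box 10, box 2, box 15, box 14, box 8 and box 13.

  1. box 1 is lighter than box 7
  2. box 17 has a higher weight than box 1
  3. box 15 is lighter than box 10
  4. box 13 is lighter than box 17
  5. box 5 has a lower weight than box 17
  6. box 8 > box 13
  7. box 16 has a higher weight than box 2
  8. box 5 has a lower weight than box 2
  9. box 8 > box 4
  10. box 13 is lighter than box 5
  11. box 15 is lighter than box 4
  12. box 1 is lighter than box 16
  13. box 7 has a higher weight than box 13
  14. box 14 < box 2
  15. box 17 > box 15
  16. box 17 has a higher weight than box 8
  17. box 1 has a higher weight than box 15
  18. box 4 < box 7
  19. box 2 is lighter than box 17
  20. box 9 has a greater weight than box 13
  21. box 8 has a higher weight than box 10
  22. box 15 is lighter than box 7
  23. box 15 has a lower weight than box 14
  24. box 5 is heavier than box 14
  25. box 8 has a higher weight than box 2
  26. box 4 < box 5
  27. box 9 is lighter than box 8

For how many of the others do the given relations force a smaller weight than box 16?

7

Directly below box 16: box 2, box 1.
One step further: box 15, box 14, box 5 (5 so far).
One step further: box 13, box 4 (7 so far).
Nothing else is reachable below box 16; 7 in all.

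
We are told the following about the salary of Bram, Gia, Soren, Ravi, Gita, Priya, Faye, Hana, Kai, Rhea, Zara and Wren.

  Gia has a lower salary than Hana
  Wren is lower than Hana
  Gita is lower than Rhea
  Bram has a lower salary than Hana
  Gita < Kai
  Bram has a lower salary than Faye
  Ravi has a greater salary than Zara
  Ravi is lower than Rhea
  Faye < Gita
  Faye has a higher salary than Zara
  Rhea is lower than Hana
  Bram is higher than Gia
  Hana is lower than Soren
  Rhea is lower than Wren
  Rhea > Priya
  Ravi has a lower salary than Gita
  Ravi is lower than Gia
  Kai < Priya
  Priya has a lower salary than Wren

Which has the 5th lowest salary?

Piecing the relations together gives one ordering: Zara < Ravi < Gia < Bram < Faye < Gita < Kai < Priya < Rhea < Wren < Hana < Soren.
Counting 5 from the smallest end gives Faye.

Faye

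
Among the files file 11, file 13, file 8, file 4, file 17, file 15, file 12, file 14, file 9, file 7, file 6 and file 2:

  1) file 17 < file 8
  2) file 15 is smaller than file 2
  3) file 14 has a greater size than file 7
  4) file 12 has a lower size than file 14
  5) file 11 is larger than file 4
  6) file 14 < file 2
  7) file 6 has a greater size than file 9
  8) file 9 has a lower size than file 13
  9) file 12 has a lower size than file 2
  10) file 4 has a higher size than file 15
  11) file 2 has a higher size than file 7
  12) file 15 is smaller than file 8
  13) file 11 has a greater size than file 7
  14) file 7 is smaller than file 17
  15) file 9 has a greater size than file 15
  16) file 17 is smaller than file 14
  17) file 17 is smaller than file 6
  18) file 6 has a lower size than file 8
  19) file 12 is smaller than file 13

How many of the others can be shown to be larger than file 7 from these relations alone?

From file 7 the given relations immediately reach file 17, file 14, file 2, file 11.
From those, file 6, file 8 — 6 in total.
No other element is forced above file 7 by the given relations, so the count is 6.

6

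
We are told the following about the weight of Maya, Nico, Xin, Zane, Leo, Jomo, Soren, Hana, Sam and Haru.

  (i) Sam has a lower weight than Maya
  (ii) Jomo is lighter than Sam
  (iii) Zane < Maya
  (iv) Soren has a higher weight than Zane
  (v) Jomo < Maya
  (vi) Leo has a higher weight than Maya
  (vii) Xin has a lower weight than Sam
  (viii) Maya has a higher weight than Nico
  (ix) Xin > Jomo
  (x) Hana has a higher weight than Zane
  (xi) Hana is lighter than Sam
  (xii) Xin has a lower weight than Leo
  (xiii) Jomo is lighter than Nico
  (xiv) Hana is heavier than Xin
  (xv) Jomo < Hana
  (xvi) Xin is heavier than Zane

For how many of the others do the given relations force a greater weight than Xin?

Directly above Xin: Hana, Sam, Leo.
One step further: Maya (4 so far).
Nothing else is reachable above Xin; 4 in all.

4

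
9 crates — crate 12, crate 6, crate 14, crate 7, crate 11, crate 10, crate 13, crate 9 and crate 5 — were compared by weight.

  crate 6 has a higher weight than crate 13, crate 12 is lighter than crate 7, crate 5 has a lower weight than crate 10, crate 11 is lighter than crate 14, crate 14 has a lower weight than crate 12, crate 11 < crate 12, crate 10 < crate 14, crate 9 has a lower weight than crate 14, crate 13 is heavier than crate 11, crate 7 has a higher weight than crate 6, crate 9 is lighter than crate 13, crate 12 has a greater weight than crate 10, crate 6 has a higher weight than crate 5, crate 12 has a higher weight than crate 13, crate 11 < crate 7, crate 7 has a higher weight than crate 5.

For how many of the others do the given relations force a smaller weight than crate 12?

From crate 12 the given relations immediately reach crate 11, crate 13, crate 10, crate 14.
From those, crate 5, crate 9 — 6 in total.
Nothing else is reachable below crate 12; 6 in all.

6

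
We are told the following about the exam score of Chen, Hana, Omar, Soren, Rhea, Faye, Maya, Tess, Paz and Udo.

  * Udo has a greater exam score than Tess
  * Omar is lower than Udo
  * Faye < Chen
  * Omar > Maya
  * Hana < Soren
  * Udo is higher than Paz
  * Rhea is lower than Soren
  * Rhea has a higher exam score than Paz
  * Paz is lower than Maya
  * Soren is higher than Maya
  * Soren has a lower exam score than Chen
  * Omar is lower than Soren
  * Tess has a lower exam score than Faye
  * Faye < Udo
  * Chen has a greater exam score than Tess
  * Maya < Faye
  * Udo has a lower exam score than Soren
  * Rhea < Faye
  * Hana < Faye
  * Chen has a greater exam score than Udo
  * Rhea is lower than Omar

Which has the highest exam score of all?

Chen

Paz is not greatest since Paz < Rhea; Rhea is not greatest since Rhea < Faye; Tess is not greatest since Tess < Udo; Maya is not greatest since Maya < Omar; Omar is not greatest since Omar < Soren; Hana is not greatest since Hana < Faye; Faye is not greatest since Faye < Udo; Udo is not greatest since Udo < Chen; Soren is not greatest since Soren < Chen.
Only Chen has nothing above it, so Chen is the highest exam score.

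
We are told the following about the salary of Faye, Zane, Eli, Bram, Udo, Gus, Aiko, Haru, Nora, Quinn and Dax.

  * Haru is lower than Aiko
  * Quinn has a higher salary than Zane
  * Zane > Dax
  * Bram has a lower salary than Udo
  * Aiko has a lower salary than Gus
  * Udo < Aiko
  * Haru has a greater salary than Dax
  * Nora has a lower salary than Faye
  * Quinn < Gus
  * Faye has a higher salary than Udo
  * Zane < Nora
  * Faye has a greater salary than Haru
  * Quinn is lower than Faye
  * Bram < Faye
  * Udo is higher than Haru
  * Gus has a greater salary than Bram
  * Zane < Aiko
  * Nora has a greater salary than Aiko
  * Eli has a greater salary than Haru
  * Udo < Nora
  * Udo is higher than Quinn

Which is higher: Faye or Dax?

Faye

The relevant relations are Dax < Zane; Zane < Quinn; Quinn < Udo; Udo < Aiko; Aiko < Nora; Nora < Faye.
Together: Dax < Zane < Quinn < Udo < Aiko < Nora < Faye.
So Dax < Faye; Faye is the higher of the two.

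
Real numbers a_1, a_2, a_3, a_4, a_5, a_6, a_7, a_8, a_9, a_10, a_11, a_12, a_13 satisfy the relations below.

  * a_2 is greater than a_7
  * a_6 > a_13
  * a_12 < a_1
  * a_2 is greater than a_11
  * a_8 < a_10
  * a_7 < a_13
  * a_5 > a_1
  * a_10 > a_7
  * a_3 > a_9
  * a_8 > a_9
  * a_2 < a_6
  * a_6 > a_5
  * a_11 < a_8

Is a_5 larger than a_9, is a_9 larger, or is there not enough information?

undetermined

Following every chain through a_9: above a_9 we get a_8, a_3, a_10.
a_5 is not reached, and no chain runs the other way from a_5 to a_9.
So the given relations leave the order of a_9 and a_5 undetermined.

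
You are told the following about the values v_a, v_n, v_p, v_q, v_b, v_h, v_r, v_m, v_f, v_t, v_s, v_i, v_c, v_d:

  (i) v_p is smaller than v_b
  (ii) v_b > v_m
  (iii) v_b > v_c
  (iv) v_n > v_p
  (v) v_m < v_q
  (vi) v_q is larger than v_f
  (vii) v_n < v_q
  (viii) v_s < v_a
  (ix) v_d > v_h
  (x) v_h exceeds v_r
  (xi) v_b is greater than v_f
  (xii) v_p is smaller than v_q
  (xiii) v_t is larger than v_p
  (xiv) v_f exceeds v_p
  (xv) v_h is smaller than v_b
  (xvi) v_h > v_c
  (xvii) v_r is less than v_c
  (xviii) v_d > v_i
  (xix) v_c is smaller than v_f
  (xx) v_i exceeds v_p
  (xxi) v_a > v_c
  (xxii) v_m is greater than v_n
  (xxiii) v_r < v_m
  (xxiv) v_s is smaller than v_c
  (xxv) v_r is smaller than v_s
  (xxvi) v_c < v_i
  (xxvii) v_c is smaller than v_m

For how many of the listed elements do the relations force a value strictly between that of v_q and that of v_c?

2

The relations place v_c below v_q. An element lies strictly between them when it is forced above v_c and also forced below v_q.
Above v_c: {v_h, v_i, v_f, v_m, v_b, v_a, v_d}. Below v_q: {v_p, v_r, v_s, v_n, v_f, v_m}.
Intersection: {v_f, v_m} — 2.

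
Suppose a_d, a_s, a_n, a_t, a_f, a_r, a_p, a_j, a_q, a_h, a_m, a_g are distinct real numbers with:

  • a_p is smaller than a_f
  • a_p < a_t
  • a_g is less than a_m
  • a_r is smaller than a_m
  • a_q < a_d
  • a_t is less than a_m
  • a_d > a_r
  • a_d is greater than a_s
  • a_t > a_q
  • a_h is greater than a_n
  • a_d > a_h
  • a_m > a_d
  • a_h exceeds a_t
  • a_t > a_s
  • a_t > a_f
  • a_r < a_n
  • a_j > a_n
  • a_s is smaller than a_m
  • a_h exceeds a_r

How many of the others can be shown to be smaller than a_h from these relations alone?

7

From a_h the given relations immediately reach a_r, a_t, a_n.
From those, a_p, a_s, a_f, a_q — 7 in total.
No other element is forced below a_h by the given relations, so the count is 7.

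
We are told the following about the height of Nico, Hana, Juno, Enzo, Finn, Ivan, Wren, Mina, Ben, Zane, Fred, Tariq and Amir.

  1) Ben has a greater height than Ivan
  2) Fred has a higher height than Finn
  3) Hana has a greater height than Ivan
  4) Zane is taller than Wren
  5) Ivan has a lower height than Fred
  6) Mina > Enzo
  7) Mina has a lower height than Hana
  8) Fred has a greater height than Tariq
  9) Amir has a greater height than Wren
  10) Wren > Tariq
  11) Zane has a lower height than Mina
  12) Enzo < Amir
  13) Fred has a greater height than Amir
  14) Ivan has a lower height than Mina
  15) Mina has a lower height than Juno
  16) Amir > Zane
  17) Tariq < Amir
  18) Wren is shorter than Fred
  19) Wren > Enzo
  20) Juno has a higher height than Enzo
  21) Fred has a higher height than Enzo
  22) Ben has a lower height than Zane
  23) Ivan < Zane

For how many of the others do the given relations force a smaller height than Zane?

5

Directly below Zane: Ivan, Ben, Wren.
One step further: Tariq, Enzo (5 so far).
No other element is forced below Zane by the given relations, so the count is 5.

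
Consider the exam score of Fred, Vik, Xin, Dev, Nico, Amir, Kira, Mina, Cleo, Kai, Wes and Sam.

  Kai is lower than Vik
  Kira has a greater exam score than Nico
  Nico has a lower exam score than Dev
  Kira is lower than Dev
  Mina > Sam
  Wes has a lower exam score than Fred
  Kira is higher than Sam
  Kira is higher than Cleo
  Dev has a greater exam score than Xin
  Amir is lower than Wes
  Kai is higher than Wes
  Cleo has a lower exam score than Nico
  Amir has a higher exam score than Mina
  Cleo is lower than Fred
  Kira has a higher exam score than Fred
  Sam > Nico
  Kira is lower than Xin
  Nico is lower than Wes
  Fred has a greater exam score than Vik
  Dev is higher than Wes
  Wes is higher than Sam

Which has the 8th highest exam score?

Amir

The consecutive relations fix a unique order: Cleo < Nico < Sam < Mina < Amir < Wes < Kai < Vik < Fred < Kira < Xin < Dev.
The 8th largest is Amir.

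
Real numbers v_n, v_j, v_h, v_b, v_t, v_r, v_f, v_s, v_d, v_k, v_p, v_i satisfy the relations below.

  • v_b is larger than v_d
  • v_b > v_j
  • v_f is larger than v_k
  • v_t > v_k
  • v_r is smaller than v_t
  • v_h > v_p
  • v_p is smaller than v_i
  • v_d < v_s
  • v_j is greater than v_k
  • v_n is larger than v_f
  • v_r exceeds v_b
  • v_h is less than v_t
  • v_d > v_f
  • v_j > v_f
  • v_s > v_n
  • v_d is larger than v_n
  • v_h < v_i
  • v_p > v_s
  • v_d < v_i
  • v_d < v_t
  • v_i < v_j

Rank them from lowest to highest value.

v_k < v_f < v_n < v_d < v_s < v_p < v_h < v_i < v_j < v_b < v_r < v_t

The consecutive links are each given: v_k < v_f; v_f < v_n; v_n < v_d; v_d < v_s; v_s < v_p; v_p < v_h; v_h < v_i; v_i < v_j; v_j < v_b; v_b < v_r; v_r < v_t.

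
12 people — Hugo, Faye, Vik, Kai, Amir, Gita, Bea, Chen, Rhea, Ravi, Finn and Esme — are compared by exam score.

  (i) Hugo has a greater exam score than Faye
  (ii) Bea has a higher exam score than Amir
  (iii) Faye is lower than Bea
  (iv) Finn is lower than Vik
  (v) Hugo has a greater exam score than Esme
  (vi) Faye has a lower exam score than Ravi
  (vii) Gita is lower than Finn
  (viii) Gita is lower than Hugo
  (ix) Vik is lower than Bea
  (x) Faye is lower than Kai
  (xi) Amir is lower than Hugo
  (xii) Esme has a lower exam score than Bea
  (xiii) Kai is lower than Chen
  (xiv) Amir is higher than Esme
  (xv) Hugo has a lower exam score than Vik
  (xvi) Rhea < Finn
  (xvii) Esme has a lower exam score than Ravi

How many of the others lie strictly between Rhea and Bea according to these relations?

2

Chaining upward from Rhea reaches: Finn, Vik.
Chaining downward from Bea reaches: Gita, Esme, Finn, Amir, Faye, Hugo, Vik.
Strictly between Rhea and Bea are those in both lists: Finn, Vik — 2 elements.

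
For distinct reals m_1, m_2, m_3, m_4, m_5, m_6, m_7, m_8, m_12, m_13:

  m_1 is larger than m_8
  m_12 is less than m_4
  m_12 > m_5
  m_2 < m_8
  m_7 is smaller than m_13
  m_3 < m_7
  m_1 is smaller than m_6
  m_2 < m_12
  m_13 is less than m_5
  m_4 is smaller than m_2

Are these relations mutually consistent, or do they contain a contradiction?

inconsistent

We have m_2 < m_12 stated directly, yet also m_12 < m_4 < m_2 by chaining the others — so m_12 < m_2. Contradiction.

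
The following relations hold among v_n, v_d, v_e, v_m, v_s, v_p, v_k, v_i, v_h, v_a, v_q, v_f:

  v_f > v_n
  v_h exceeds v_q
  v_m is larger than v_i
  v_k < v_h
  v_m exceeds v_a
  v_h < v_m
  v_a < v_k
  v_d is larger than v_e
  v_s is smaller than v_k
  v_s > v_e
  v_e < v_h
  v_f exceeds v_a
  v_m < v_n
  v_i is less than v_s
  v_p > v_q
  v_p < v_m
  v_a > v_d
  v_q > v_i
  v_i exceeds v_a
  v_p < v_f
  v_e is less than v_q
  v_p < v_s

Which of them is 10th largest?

The consecutive relations fix a unique order: v_e < v_d < v_a < v_i < v_q < v_p < v_s < v_k < v_h < v_m < v_n < v_f.
Counting 10 from the largest end gives v_a.

v_a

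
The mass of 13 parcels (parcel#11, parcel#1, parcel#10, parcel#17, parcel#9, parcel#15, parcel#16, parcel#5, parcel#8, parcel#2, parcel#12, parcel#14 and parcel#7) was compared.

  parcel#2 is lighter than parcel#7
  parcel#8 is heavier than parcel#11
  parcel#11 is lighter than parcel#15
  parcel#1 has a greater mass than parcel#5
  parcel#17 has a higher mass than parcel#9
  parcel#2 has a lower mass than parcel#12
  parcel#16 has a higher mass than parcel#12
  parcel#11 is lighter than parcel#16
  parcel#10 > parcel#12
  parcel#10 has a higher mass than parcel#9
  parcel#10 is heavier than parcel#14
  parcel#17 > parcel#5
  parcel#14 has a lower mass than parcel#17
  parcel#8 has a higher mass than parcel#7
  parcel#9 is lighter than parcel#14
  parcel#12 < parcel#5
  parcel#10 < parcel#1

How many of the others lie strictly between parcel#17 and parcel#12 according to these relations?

The relations place parcel#12 below parcel#17. An element lies strictly between them when it is forced above parcel#12 and also forced below parcel#17.
Above parcel#12: {parcel#16, parcel#10, parcel#5, parcel#1}. Below parcel#17: {parcel#2, parcel#9, parcel#14, parcel#5}.
Intersection: {parcel#5} — 1.

1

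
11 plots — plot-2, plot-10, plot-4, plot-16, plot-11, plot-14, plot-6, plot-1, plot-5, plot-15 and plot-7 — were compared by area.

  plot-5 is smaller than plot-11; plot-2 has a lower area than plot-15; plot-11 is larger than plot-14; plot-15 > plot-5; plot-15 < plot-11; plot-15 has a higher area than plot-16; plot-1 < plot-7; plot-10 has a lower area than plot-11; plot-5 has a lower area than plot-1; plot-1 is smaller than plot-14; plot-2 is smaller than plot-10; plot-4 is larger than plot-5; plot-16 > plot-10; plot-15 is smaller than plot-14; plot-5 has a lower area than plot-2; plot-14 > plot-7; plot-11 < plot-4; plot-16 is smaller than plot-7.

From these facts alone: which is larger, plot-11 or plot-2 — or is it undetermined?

Link the given pairs in sequence: plot-2 < plot-10; plot-10 < plot-16; plot-16 < plot-15; plot-15 < plot-14; plot-14 < plot-11.
Chaining these gives plot-2 < plot-10 < plot-16 < plot-15 < plot-14 < plot-11.
So plot-11 is larger.

plot-11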